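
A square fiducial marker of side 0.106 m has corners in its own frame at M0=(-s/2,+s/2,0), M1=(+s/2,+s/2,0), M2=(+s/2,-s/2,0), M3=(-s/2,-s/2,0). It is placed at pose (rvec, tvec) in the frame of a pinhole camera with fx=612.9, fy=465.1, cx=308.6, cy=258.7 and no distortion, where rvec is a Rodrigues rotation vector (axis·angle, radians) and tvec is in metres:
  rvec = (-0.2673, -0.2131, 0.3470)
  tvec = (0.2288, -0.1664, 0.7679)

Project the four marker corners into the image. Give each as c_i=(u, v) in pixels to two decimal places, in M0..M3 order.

c0=(443.65, 172.71) c1=(519.10, 198.04) c2=(535.91, 144.01) c3=(463.84, 118.53)

Intrinsics K: fx=612.9, fy=465.1, cx=308.6, cy=258.7
Marker side s = 0.106 m; corners in marker frame (Z=0):
  M0 = (-0.0530, +0.0530, 0)
  M1 = (+0.0530, +0.0530, 0)
  M2 = (+0.0530, -0.0530, 0)
  M3 = (-0.0530, -0.0530, 0)
rvec = (-0.2673, -0.2131, 0.3470), |rvec| = θ = 0.48710 rad = 27.909°
Rodrigues: sinθ=0.46807, 1−cosθ=0.11631; R = I + sinθ·[k]× + (1−cosθ)·[k]×²:
    [+0.91872 -0.30552 -0.25024]
    [+0.36136 +0.90595 +0.22061]
    [+0.15931 -0.29310 +0.94272]
t = (0.2288, -0.1664, 0.7679) m
M0: Pc = R·M0+t = (+0.16392, -0.13754, +0.74392); u = 612.9·(+0.16392)/0.74392 + 308.6 = 443.6462, v = 465.1·(-0.13754)/0.74392 + 258.7 = 172.7121
M1: Pc = R·M1+t = (+0.26130, -0.09923, +0.76081); u = 612.9·(+0.26130)/0.76081 + 308.6 = 519.1003, v = 465.1·(-0.09923)/0.76081 + 258.7 = 198.0370
M2: Pc = R·M2+t = (+0.29368, -0.19526, +0.79188); u = 612.9·(+0.29368)/0.79188 + 308.6 = 535.9068, v = 465.1·(-0.19526)/0.79188 + 258.7 = 144.0144
M3: Pc = R·M3+t = (+0.19630, -0.23357, +0.77499); u = 612.9·(+0.19630)/0.77499 + 308.6 = 463.8438, v = 465.1·(-0.23357)/0.77499 + 258.7 = 118.5277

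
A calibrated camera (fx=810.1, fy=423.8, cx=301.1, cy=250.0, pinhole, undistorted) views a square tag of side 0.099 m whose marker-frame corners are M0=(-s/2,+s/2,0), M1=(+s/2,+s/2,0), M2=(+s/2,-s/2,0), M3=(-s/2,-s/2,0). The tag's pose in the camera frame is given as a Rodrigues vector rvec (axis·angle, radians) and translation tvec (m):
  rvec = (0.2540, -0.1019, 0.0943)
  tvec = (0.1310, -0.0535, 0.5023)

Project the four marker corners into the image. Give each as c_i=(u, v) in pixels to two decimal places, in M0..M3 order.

Intrinsics K: fx=810.1, fy=423.8, cx=301.1, cy=250.0
Marker side s = 0.099 m; corners in marker frame (Z=0):
  M0 = (-0.0495, +0.0495, 0)
  M1 = (+0.0495, +0.0495, 0)
  M2 = (+0.0495, -0.0495, 0)
  M3 = (-0.0495, -0.0495, 0)
rvec = (0.2540, -0.1019, 0.0943), |rvec| = θ = 0.28947 rad = 16.585°
Rodrigues: sinθ=0.28544, 1−cosθ=0.04160; R = I + sinθ·[k]× + (1−cosθ)·[k]×²:
    [+0.99043 -0.10584 -0.08859]
    [+0.08014 +0.96355 -0.25524]
    [+0.11238 +0.24570 +0.96281]
t = (0.1310, -0.0535, 0.5023) m
M0: Pc = R·M0+t = (+0.07673, -0.00977, +0.50890); u = 810.1·(+0.07673)/0.50890 + 301.1 = 423.2514, v = 423.8·(-0.00977)/0.50890 + 250.0 = 241.8629
M1: Pc = R·M1+t = (+0.17479, -0.00184, +0.52002); u = 810.1·(+0.17479)/0.52002 + 301.1 = 573.3854, v = 423.8·(-0.00184)/0.52002 + 250.0 = 248.5026
M2: Pc = R·M2+t = (+0.18527, -0.09723, +0.49570); u = 810.1·(+0.18527)/0.49570 + 301.1 = 603.8703, v = 423.8·(-0.09723)/0.49570 + 250.0 = 166.8739
M3: Pc = R·M3+t = (+0.08721, -0.10516, +0.48458); u = 810.1·(+0.08721)/0.48458 + 301.1 = 446.9000, v = 423.8·(-0.10516)/0.48458 + 250.0 = 158.0269

c0=(423.25, 241.86) c1=(573.39, 248.50) c2=(603.87, 166.87) c3=(446.90, 158.03)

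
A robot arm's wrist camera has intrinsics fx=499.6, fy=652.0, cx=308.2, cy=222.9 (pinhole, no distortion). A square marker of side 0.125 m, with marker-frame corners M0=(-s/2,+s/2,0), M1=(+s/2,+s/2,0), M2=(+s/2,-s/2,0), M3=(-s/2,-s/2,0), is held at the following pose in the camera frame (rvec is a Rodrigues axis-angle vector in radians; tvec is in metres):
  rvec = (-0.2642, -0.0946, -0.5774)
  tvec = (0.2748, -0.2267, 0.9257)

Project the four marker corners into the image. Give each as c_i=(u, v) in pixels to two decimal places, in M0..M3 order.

Intrinsics K: fx=499.6, fy=652.0, cx=308.2, cy=222.9
Marker side s = 0.125 m; corners in marker frame (Z=0):
  M0 = (-0.0625, +0.0625, 0)
  M1 = (+0.0625, +0.0625, 0)
  M2 = (+0.0625, -0.0625, 0)
  M3 = (-0.0625, -0.0625, 0)
rvec = (-0.2642, -0.0946, -0.5774), |rvec| = θ = 0.64198 rad = 36.783°
Rodrigues: sinθ=0.59878, 1−cosθ=0.19909; R = I + sinθ·[k]× + (1−cosθ)·[k]×²:
    [+0.83463 +0.55062 -0.01454]
    [-0.52647 +0.80523 +0.27281]
    [+0.16193 -0.22004 +0.96196]
t = (0.2748, -0.2267, 0.9257) m
M0: Pc = R·M0+t = (+0.25705, -0.14347, +0.90183); u = 499.6·(+0.25705)/0.90183 + 308.2 = 450.6019, v = 652.0·(-0.14347)/0.90183 + 222.9 = 119.1758
M1: Pc = R·M1+t = (+0.36138, -0.20928, +0.92207); u = 499.6·(+0.36138)/0.92207 + 308.2 = 504.0039, v = 652.0·(-0.20928)/0.92207 + 222.9 = 74.9185
M2: Pc = R·M2+t = (+0.29255, -0.30993, +0.94957); u = 499.6·(+0.29255)/0.94957 + 308.2 = 462.1200, v = 652.0·(-0.30993)/0.94957 + 222.9 = 10.0932
M3: Pc = R·M3+t = (+0.18822, -0.24412, +0.92933); u = 499.6·(+0.18822)/0.92933 + 308.2 = 409.3863, v = 652.0·(-0.24412)/0.92933 + 222.9 = 51.6288

c0=(450.60, 119.18) c1=(504.00, 74.92) c2=(462.12, 10.09) c3=(409.39, 51.63)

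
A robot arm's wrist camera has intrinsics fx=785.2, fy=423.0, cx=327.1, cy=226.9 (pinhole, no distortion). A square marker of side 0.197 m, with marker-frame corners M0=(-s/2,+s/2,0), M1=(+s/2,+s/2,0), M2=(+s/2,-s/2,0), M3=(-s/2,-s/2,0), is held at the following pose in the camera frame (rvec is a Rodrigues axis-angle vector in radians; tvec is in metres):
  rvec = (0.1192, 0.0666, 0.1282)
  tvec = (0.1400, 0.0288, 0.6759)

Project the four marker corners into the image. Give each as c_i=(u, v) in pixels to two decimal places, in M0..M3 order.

c0=(361.46, 295.71) c1=(586.42, 312.92) c2=(624.98, 191.38) c3=(391.23, 175.64)

Intrinsics K: fx=785.2, fy=423.0, cx=327.1, cy=226.9
Marker side s = 0.197 m; corners in marker frame (Z=0):
  M0 = (-0.0985, +0.0985, 0)
  M1 = (+0.0985, +0.0985, 0)
  M2 = (+0.0985, -0.0985, 0)
  M3 = (-0.0985, -0.0985, 0)
rvec = (0.1192, 0.0666, 0.1282), |rvec| = θ = 0.18730 rad = 10.731°
Rodrigues: sinθ=0.18620, 1−cosθ=0.01749; R = I + sinθ·[k]× + (1−cosθ)·[k]×²:
    [+0.98960 -0.12349 +0.07383]
    [+0.13141 +0.98472 -0.11425]
    [-0.05859 +0.12276 +0.99071]
t = (0.1400, 0.0288, 0.6759) m
M0: Pc = R·M0+t = (+0.03036, +0.11285, +0.69376); u = 785.2·(+0.03036)/0.69376 + 327.1 = 361.4622, v = 423.0·(+0.11285)/0.69376 + 226.9 = 295.7075
M1: Pc = R·M1+t = (+0.22531, +0.13874, +0.68222); u = 785.2·(+0.22531)/0.68222 + 327.1 = 586.4211, v = 423.0·(+0.13874)/0.68222 + 226.9 = 312.9229
M2: Pc = R·M2+t = (+0.24964, -0.05525, +0.65804); u = 785.2·(+0.24964)/0.65804 + 327.1 = 624.9812, v = 423.0·(-0.05525)/0.65804 + 226.9 = 191.3833
M3: Pc = R·M3+t = (+0.05469, -0.08114, +0.66958); u = 785.2·(+0.05469)/0.66958 + 327.1 = 391.2326, v = 423.0·(-0.08114)/0.66958 + 226.9 = 175.6412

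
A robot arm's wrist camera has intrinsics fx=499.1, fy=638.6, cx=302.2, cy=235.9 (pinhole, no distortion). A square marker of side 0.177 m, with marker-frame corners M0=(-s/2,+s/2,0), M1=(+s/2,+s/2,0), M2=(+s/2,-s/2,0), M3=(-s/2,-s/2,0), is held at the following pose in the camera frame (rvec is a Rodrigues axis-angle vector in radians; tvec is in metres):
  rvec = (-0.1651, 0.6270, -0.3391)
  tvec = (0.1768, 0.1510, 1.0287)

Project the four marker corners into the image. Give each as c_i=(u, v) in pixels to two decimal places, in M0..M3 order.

c0=(365.06, 396.52) c1=(441.20, 370.34) c2=(412.09, 259.30) c3=(341.60, 294.16)

Intrinsics K: fx=499.1, fy=638.6, cx=302.2, cy=235.9
Marker side s = 0.177 m; corners in marker frame (Z=0):
  M0 = (-0.0885, +0.0885, 0)
  M1 = (+0.0885, +0.0885, 0)
  M2 = (+0.0885, -0.0885, 0)
  M3 = (-0.0885, -0.0885, 0)
rvec = (-0.1651, 0.6270, -0.3391), |rvec| = θ = 0.73169 rad = 41.923°
Rodrigues: sinθ=0.66813, 1−cosθ=0.25596; R = I + sinθ·[k]× + (1−cosθ)·[k]×²:
    [+0.75708 +0.26015 +0.59930]
    [-0.35913 +0.93199 +0.04911]
    [-0.54577 -0.25241 +0.79902]
t = (0.1768, 0.1510, 1.0287) m
M0: Pc = R·M0+t = (+0.13282, +0.26526, +1.05466); u = 499.1·(+0.13282)/1.05466 + 302.2 = 365.0557, v = 638.6·(+0.26526)/1.05466 + 235.9 = 396.5182
M1: Pc = R·M1+t = (+0.26682, +0.20170, +0.95806); u = 499.1·(+0.26682)/0.95806 + 302.2 = 441.2016, v = 638.6·(+0.20170)/0.95806 + 235.9 = 370.3428
M2: Pc = R·M2+t = (+0.22078, +0.03674, +1.00274); u = 499.1·(+0.22078)/1.00274 + 302.2 = 412.0893, v = 638.6·(+0.03674)/1.00274 + 235.9 = 259.2951
M3: Pc = R·M3+t = (+0.08678, +0.10030, +1.09934); u = 499.1·(+0.08678)/1.09934 + 302.2 = 341.5961, v = 638.6·(+0.10030)/1.09934 + 235.9 = 294.1648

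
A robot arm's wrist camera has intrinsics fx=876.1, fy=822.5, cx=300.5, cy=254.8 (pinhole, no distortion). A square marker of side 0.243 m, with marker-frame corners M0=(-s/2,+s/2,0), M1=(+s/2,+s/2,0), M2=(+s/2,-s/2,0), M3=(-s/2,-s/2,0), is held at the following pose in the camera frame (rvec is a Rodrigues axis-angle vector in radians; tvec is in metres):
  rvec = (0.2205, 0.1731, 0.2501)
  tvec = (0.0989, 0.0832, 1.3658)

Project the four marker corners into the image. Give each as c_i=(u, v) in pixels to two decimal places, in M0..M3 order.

Intrinsics K: fx=876.1, fy=822.5, cx=300.5, cy=254.8
Marker side s = 0.243 m; corners in marker frame (Z=0):
  M0 = (-0.1215, +0.1215, 0)
  M1 = (+0.1215, +0.1215, 0)
  M2 = (+0.1215, -0.1215, 0)
  M3 = (-0.1215, -0.1215, 0)
rvec = (0.2205, 0.1731, 0.2501), |rvec| = θ = 0.37568 rad = 21.525°
Rodrigues: sinθ=0.36690, 1−cosθ=0.06974; R = I + sinθ·[k]× + (1−cosθ)·[k]×²:
    [+0.95428 -0.22540 +0.19631]
    [+0.26312 +0.94507 -0.19396]
    [-0.14181 +0.23674 +0.96117]
t = (0.0989, 0.0832, 1.3658) m
M0: Pc = R·M0+t = (-0.04443, +0.16606, +1.41179); u = 876.1·(-0.04443)/1.41179 + 300.5 = 272.9277, v = 822.5·(+0.16606)/1.41179 + 254.8 = 351.5432
M1: Pc = R·M1+t = (+0.18746, +0.22999, +1.37733); u = 876.1·(+0.18746)/1.37733 + 300.5 = 419.7401, v = 822.5·(+0.22999)/1.37733 + 254.8 = 392.1453
M2: Pc = R·M2+t = (+0.24223, +0.00034, +1.31981); u = 876.1·(+0.24223)/1.31981 + 300.5 = 461.2955, v = 822.5·(+0.00034)/1.31981 + 254.8 = 255.0141
M3: Pc = R·M3+t = (+0.01034, -0.06359, +1.35427); u = 876.1·(+0.01034)/1.35427 + 300.5 = 307.1893, v = 822.5·(-0.06359)/1.35427 + 254.8 = 216.1765

c0=(272.93, 351.54) c1=(419.74, 392.15) c2=(461.30, 255.01) c3=(307.19, 216.18)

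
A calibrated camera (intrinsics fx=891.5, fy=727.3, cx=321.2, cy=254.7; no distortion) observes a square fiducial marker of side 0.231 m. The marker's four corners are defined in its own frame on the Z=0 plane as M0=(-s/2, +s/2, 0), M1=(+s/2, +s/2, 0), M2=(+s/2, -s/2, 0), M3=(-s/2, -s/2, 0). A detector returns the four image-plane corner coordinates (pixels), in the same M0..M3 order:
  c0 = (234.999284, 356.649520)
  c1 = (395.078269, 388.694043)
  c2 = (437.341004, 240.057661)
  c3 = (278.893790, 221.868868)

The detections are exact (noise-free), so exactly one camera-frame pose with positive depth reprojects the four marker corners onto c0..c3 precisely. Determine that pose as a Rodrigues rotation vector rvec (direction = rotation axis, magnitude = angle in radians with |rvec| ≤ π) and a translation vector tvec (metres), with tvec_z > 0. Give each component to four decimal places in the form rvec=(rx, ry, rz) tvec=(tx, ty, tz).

Intrinsics K: fx=891.5, fy=727.3, cx=321.2, cy=254.7
Marker side s = 0.231 m; corners in marker frame (Z=0):
  M0 = (-0.1155, +0.1155, 0)
  M1 = (+0.1155, +0.1155, 0)
  M2 = (+0.1155, -0.1155, 0)
  M3 = (-0.1155, -0.1155, 0)
Detected image corners:
  c0 = (234.999284, 356.649520) px
  c1 = (395.078269, 388.694043) px
  c2 = (437.341004, 240.057661) px
  c3 = (278.893790, 221.868868) px
Planar DLT: solve 8×8 A·h = b for H (H[2,2]=1):
  H  [+555.96654 -237.66682 +333.30924]
  H  [-11.43784 +566.33499 +300.00208]
  H  [-0.39641 -0.15158 +1.00000]
B = K⁻¹H; ‖b₁‖=0.871632, ‖b₂‖=0.871632; λ = 2/(‖b₁‖+‖b₂‖) = 1.147273, sign → tz>0 ⇒ λ=+1.147273
r₁ = λ·B[:,0] = (+0.87933,+0.14122,-0.45479); r₂ = λ·B[:,1] = (-0.24320,+0.95426,-0.17390)
r₃ = r₁×r₂ = (+0.40943,+0.26352,+0.87346); SVD([r₁ r₂ r₃]) → R = UVᵀ:
  R  [+0.87933 -0.24320 +0.40943]
  R  [+0.14122 +0.95426 +0.26352]
  R  [-0.45479 -0.17390 +0.87346]
t = (+0.01558, +0.07146, +1.14727) m
tr R = 2.707048; θ = arccos((tr R − 1)/2) = 0.548085 rad = 31.403°
axis k = ((R−Rᵀ)₃₂, (R−Rᵀ)₁₃, (R−Rᵀ)₂₁) / (2 sinθ) = (-0.419746, +0.829297, +0.368890)
rvec = θ·k = (-0.230057, +0.454525, +0.202183)

rvec=(-0.2301, 0.4545, 0.2022) tvec=(0.0156, 0.0715, 1.1473)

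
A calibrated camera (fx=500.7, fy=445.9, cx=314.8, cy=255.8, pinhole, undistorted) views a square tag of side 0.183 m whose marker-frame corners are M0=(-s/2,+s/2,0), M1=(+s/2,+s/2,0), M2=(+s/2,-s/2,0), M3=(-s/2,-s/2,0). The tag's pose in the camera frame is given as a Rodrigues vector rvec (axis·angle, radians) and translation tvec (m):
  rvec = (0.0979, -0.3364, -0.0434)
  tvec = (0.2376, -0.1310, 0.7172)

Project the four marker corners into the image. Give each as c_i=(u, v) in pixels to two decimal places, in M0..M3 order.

Intrinsics K: fx=500.7, fy=445.9, cx=314.8, cy=255.8
Marker side s = 0.183 m; corners in marker frame (Z=0):
  M0 = (-0.0915, +0.0915, 0)
  M1 = (+0.0915, +0.0915, 0)
  M2 = (+0.0915, -0.0915, 0)
  M3 = (-0.0915, -0.0915, 0)
rvec = (0.0979, -0.3364, -0.0434), |rvec| = θ = 0.35303 rad = 20.227°
Rodrigues: sinθ=0.34575, 1−cosθ=0.06167; R = I + sinθ·[k]× + (1−cosθ)·[k]×²:
    [+0.94307 +0.02621 -0.33156]
    [-0.05880 +0.99433 -0.08865]
    [+0.32735 +0.10310 +0.93926]
t = (0.2376, -0.1310, 0.7172) m
M0: Pc = R·M0+t = (+0.15371, -0.03464, +0.69668); u = 500.7·(+0.15371)/0.69668 + 314.8 = 425.2682, v = 445.9·(-0.03464)/0.69668 + 255.8 = 233.6299
M1: Pc = R·M1+t = (+0.32629, -0.04540, +0.75659); u = 500.7·(+0.32629)/0.75659 + 314.8 = 530.7341, v = 445.9·(-0.04540)/0.75659 + 255.8 = 229.0435
M2: Pc = R·M2+t = (+0.32149, -0.22736, +0.73772); u = 500.7·(+0.32149)/0.73772 + 314.8 = 533.0017, v = 445.9·(-0.22736)/0.73772 + 255.8 = 118.3760
M3: Pc = R·M3+t = (+0.14891, -0.21660, +0.67781); u = 500.7·(+0.14891)/0.67781 + 314.8 = 424.8004, v = 445.9·(-0.21660)/0.67781 + 255.8 = 113.3092

c0=(425.27, 233.63) c1=(530.73, 229.04) c2=(533.00, 118.38) c3=(424.80, 113.31)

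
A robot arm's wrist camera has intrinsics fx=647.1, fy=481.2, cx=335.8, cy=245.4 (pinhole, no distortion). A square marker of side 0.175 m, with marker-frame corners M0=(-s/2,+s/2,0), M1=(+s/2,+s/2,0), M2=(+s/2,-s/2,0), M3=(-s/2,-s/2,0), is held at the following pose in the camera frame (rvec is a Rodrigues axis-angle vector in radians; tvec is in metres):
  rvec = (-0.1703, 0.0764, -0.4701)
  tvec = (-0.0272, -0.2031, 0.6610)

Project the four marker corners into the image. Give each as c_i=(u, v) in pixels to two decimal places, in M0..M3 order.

Intrinsics K: fx=647.1, fy=481.2, cx=335.8, cy=245.4
Marker side s = 0.175 m; corners in marker frame (Z=0):
  M0 = (-0.0875, +0.0875, 0)
  M1 = (+0.0875, +0.0875, 0)
  M2 = (+0.0875, -0.0875, 0)
  M3 = (-0.0875, -0.0875, 0)
rvec = (-0.1703, 0.0764, -0.4701), |rvec| = θ = 0.50580 rad = 28.980°
Rodrigues: sinθ=0.48451, 1−cosθ=0.12521; R = I + sinθ·[k]× + (1−cosθ)·[k]×²:
    [+0.88898 +0.44394 +0.11237]
    [-0.45668 +0.87764 +0.14555]
    [-0.03400 -0.18071 +0.98295]
t = (-0.0272, -0.2031, 0.6610) m
M0: Pc = R·M0+t = (-0.06614, -0.08635, +0.64816); u = 647.1·(-0.06614)/0.64816 + 335.8 = 269.7675, v = 481.2·(-0.08635)/0.64816 + 245.4 = 181.2956
M1: Pc = R·M1+t = (+0.08943, -0.16627, +0.64221); u = 647.1·(+0.08943)/0.64221 + 335.8 = 425.9114, v = 481.2·(-0.16627)/0.64221 + 245.4 = 120.8199
M2: Pc = R·M2+t = (+0.01174, -0.31985, +0.67384); u = 647.1·(+0.01174)/0.67384 + 335.8 = 347.0751, v = 481.2·(-0.31985)/0.67384 + 245.4 = 16.9866
M3: Pc = R·M3+t = (-0.14383, -0.23993, +0.67979); u = 647.1·(-0.14383)/0.67979 + 335.8 = 198.8851, v = 481.2·(-0.23993)/0.67979 + 245.4 = 75.5579

c0=(269.77, 181.30) c1=(425.91, 120.82) c2=(347.08, 16.99) c3=(198.89, 75.56)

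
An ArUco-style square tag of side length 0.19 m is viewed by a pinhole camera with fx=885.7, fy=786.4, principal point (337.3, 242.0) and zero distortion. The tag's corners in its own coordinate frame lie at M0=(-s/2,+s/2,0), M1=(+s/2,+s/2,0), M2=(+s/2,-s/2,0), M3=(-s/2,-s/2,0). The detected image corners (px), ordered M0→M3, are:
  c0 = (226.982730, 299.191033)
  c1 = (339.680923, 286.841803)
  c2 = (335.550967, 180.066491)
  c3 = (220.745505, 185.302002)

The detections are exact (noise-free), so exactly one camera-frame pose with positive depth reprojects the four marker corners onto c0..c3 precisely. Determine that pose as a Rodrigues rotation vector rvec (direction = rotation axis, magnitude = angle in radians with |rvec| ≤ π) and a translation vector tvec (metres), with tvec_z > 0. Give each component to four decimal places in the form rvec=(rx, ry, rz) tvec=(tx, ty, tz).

Intrinsics K: fx=885.7, fy=786.4, cx=337.3, cy=242.0
Marker side s = 0.19 m; corners in marker frame (Z=0):
  M0 = (-0.0950, +0.0950, 0)
  M1 = (+0.0950, +0.0950, 0)
  M2 = (+0.0950, -0.0950, 0)
  M3 = (-0.0950, -0.0950, 0)
Detected image corners:
  c0 = (226.982730, 299.191033) px
  c1 = (339.680923, 286.841803) px
  c2 = (335.550967, 180.066491) px
  c3 = (220.745505, 185.302002) px
Planar DLT: solve 8×8 A·h = b for H (H[2,2]=1):
  H  [+695.74709 +50.04761 +282.62890]
  H  [+35.84155 +599.52250 +238.13427]
  H  [+0.34586 +0.08174 +1.00000]
B = K⁻¹H; ‖b₁‖=0.742161, ‖b₂‖=0.742161; λ = 2/(‖b₁‖+‖b₂‖) = 1.347417, sign → tz>0 ⇒ λ=+1.347417
r₁ = λ·B[:,0] = (+0.88097,-0.08200,+0.46602); r₂ = λ·B[:,1] = (+0.03419,+0.99333,+0.11014)
r₃ = r₁×r₂ = (-0.47194,-0.08109,+0.87789); SVD([r₁ r₂ r₃]) → R = UVᵀ:
  R  [+0.88097 +0.03419 -0.47194]
  R  [-0.08200 +0.99333 -0.08109]
  R  [+0.46602 +0.11014 +0.87789]
t = (-0.08317, -0.00662, +1.34742) m
tr R = 2.752192; θ = arccos((tr R − 1)/2) = 0.503092 rad = 28.825°
axis k = ((R−Rᵀ)₃₂, (R−Rᵀ)₁₃, (R−Rᵀ)₂₁) / (2 sinθ) = (+0.198317, -0.972703, -0.120495)
rvec = θ·k = (+0.099772, -0.489360, -0.060620)

rvec=(0.0998, -0.4894, -0.0606) tvec=(-0.0832, -0.0066, 1.3474)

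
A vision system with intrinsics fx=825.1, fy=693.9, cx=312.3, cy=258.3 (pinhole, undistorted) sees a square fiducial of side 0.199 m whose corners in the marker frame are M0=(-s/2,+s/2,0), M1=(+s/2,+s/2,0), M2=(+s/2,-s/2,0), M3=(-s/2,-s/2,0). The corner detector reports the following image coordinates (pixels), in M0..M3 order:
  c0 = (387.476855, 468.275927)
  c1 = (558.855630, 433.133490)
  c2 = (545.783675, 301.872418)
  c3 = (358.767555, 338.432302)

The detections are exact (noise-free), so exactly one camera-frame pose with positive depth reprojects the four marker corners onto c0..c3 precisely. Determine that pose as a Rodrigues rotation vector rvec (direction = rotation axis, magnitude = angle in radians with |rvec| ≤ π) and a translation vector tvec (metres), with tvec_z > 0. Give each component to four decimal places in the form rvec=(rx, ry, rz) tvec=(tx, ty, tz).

Intrinsics K: fx=825.1, fy=693.9, cx=312.3, cy=258.3
Marker side s = 0.199 m; corners in marker frame (Z=0):
  M0 = (-0.0995, +0.0995, 0)
  M1 = (+0.0995, +0.0995, 0)
  M2 = (+0.0995, -0.0995, 0)
  M3 = (-0.0995, -0.0995, 0)
Detected image corners:
  c0 = (387.476855, 468.275927) px
  c1 = (558.855630, 433.133490) px
  c2 = (545.783675, 301.872418) px
  c3 = (358.767555, 338.432302) px
Planar DLT: solve 8×8 A·h = b for H (H[2,2]=1):
  H  [+928.33399 +304.19314 +463.73788]
  H  [-155.40690 +822.21082 +388.11449]
  H  [+0.06382 +0.43107 +1.00000]
B = K⁻¹H; ‖b₁‖=1.130289, ‖b₂‖=1.130289; λ = 2/(‖b₁‖+‖b₂‖) = 0.884729, sign → tz>0 ⇒ λ=+0.884729
r₁ = λ·B[:,0] = (+0.97405,-0.21916,+0.05646); r₂ = λ·B[:,1] = (+0.18183,+0.90636,+0.38138)
r₃ = r₁×r₂ = (-0.13476,-0.36122,+0.92269); SVD([r₁ r₂ r₃]) → R = UVᵀ:
  R  [+0.97405 +0.18183 -0.13476]
  R  [-0.21916 +0.90636 -0.36122]
  R  [+0.05646 +0.38138 +0.92269]
t = (+0.16238, +0.16551, +0.88473) m
tr R = 2.803107; θ = arccos((tr R − 1)/2) = 0.447450 rad = 25.637°
axis k = ((R−Rᵀ)₃₂, (R−Rᵀ)₁₃, (R−Rᵀ)₂₁) / (2 sinθ) = (+0.858161, -0.220976, -0.463390)
rvec = θ·k = (+0.383984, -0.098876, -0.207344)

rvec=(0.3840, -0.0989, -0.2073) tvec=(0.1624, 0.1655, 0.8847)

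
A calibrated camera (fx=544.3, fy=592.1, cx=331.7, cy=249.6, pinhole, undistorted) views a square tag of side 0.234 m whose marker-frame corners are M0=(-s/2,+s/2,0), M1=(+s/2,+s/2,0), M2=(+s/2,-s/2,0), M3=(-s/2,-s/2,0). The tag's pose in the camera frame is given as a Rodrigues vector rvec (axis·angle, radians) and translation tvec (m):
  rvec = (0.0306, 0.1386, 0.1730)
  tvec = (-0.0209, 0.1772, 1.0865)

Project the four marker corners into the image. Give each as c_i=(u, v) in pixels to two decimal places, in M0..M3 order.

c0=(255.57, 395.10) c1=(368.85, 421.74) c2=(389.44, 295.33) c3=(274.55, 272.09)

Intrinsics K: fx=544.3, fy=592.1, cx=331.7, cy=249.6
Marker side s = 0.234 m; corners in marker frame (Z=0):
  M0 = (-0.1170, +0.1170, 0)
  M1 = (+0.1170, +0.1170, 0)
  M2 = (+0.1170, -0.1170, 0)
  M3 = (-0.1170, -0.1170, 0)
rvec = (0.0306, 0.1386, 0.1730), |rvec| = θ = 0.22378 rad = 12.821°
Rodrigues: sinθ=0.22191, 1−cosθ=0.02493; R = I + sinθ·[k]× + (1−cosθ)·[k]×²:
    [+0.97553 -0.16945 +0.14008]
    [+0.17367 +0.98463 -0.01841]
    [-0.13481 +0.04228 +0.98997]
t = (-0.0209, 0.1772, 1.0865) m
M0: Pc = R·M0+t = (-0.15486, +0.27208, +1.10722); u = 544.3·(-0.15486)/1.10722 + 331.7 = 255.5708, v = 592.1·(+0.27208)/1.10722 + 249.6 = 395.0995
M1: Pc = R·M1+t = (+0.07341, +0.31272, +1.07567); u = 544.3·(+0.07341)/1.07567 + 331.7 = 368.8470, v = 592.1·(+0.31272)/1.07567 + 249.6 = 421.7361
M2: Pc = R·M2+t = (+0.11306, +0.08232, +1.06578); u = 544.3·(+0.11306)/1.06578 + 331.7 = 389.4418, v = 592.1·(+0.08232)/1.06578 + 249.6 = 295.3320
M3: Pc = R·M3+t = (-0.11521, +0.04168, +1.09733); u = 544.3·(-0.11521)/1.09733 + 331.7 = 274.5521, v = 592.1·(+0.04168)/1.09733 + 249.6 = 272.0891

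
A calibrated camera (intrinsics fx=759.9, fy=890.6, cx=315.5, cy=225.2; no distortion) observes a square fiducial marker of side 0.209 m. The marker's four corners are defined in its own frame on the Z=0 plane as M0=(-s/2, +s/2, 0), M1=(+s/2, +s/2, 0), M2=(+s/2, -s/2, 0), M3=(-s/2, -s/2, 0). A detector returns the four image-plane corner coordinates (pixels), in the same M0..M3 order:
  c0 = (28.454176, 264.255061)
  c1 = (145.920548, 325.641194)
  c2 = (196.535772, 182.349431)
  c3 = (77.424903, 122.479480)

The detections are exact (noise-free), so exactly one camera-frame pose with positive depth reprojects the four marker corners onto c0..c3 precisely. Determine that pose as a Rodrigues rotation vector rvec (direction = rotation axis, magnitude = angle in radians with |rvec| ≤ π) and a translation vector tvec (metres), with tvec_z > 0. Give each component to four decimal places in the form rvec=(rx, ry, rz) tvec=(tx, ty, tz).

Intrinsics K: fx=759.9, fy=890.6, cx=315.5, cy=225.2
Marker side s = 0.209 m; corners in marker frame (Z=0):
  M0 = (-0.1045, +0.1045, 0)
  M1 = (+0.1045, +0.1045, 0)
  M2 = (+0.1045, -0.1045, 0)
  M3 = (-0.1045, -0.1045, 0)
Detected image corners:
  c0 = (28.454176, 264.255061) px
  c1 = (145.920548, 325.641194) px
  c2 = (196.535772, 182.349431) px
  c3 = (77.424903, 122.479480) px
Planar DLT: solve 8×8 A·h = b for H (H[2,2]=1):
  H  [+558.43045 -233.92952 +111.56923]
  H  [+275.07732 +690.50876 +223.75336]
  H  [-0.06716 +0.03825 +1.00000]
B = K⁻¹H; ‖b₁‖=0.832161, ‖b₂‖=0.832161; λ = 2/(‖b₁‖+‖b₂‖) = 1.201691, sign → tz>0 ⇒ λ=+1.201691
r₁ = λ·B[:,0] = (+0.91660,+0.39157,-0.08071); r₂ = λ·B[:,1] = (-0.38901,+0.92008,+0.04596)
r₃ = r₁×r₂ = (+0.09226,-0.01073,+0.99568); SVD([r₁ r₂ r₃]) → R = UVᵀ:
  R  [+0.91660 -0.38901 +0.09226]
  R  [+0.39157 +0.92008 -0.01073]
  R  [-0.08071 +0.04596 +0.99568]
t = (-0.32249, -0.00195, +1.20169) m
tr R = 2.832363; θ = arccos((tr R − 1)/2) = 0.412350 rad = 23.626°
axis k = ((R−Rᵀ)₃₂, (R−Rᵀ)₁₃, (R−Rᵀ)₂₁) / (2 sinθ) = (+0.070726, +0.215800, +0.973873)
rvec = θ·k = (+0.029164, +0.088985, +0.401576)

rvec=(0.0292, 0.0890, 0.4016) tvec=(-0.3225, -0.0020, 1.2017)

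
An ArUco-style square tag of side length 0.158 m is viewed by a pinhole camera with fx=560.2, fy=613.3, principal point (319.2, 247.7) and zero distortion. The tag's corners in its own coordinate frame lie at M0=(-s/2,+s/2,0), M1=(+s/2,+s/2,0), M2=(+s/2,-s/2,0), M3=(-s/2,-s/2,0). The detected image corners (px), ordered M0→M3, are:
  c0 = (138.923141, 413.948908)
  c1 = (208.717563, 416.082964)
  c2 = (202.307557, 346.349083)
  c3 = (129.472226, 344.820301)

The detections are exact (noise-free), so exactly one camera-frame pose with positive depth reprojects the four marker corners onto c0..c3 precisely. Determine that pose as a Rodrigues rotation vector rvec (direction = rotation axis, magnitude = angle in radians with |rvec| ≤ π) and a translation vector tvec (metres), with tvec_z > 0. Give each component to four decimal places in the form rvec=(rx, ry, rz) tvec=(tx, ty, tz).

Intrinsics K: fx=560.2, fy=613.3, cx=319.2, cy=247.7
Marker side s = 0.158 m; corners in marker frame (Z=0):
  M0 = (-0.0790, +0.0790, 0)
  M1 = (+0.0790, +0.0790, 0)
  M2 = (+0.0790, -0.0790, 0)
  M3 = (-0.0790, -0.0790, 0)
Detected image corners:
  c0 = (138.923141, 413.948908) px
  c1 = (208.717563, 416.082964) px
  c2 = (202.307557, 346.349083) px
  c3 = (129.472226, 344.820301) px
Planar DLT: solve 8×8 A·h = b for H (H[2,2]=1):
  H  [+440.53755 +97.26040 +169.76585]
  H  [-12.12673 +544.70537 +381.05500]
  H  [-0.06248 +0.27682 +1.00000]
B = K⁻¹H; ‖b₁‖=0.824381, ‖b₂‖=0.824381; λ = 2/(‖b₁‖+‖b₂‖) = 1.213031, sign → tz>0 ⇒ λ=+1.213031
r₁ = λ·B[:,0] = (+0.99710,+0.00662,-0.07579); r₂ = λ·B[:,1] = (+0.01927,+0.94174,+0.33580)
r₃ = r₁×r₂ = (+0.07359,-0.33628,+0.93888); SVD([r₁ r₂ r₃]) → R = UVᵀ:
  R  [+0.99710 +0.01927 +0.07359]
  R  [+0.00662 +0.94174 -0.33628]
  R  [-0.07579 +0.33580 +0.93888]
t = (-0.32358, +0.26376, +1.21303) m
tr R = 2.877720; θ = arccos((tr R − 1)/2) = 0.351492 rad = 20.139°
axis k = ((R−Rᵀ)₃₂, (R−Rᵀ)₁₃, (R−Rᵀ)₂₁) / (2 sinθ) = (+0.976013, +0.216935, -0.018362)
rvec = θ·k = (+0.343061, +0.076251, -0.006454)

rvec=(0.3431, 0.0763, -0.0065) tvec=(-0.3236, 0.2638, 1.2130)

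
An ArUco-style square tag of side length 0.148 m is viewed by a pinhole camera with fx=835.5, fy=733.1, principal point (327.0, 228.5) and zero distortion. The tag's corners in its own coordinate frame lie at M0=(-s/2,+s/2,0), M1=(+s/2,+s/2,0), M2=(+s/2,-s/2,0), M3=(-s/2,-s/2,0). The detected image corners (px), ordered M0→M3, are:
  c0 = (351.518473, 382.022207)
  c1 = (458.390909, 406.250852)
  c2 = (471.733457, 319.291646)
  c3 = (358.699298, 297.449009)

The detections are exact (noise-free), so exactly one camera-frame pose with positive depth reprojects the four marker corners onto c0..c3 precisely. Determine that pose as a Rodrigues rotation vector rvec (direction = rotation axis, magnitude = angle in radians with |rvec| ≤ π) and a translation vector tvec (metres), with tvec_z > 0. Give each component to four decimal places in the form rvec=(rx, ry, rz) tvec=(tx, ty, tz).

rvec=(0.3796, 0.3452, 0.1211) tvec=(0.1063, 0.1832, 1.0862)

Intrinsics K: fx=835.5, fy=733.1, cx=327.0, cy=228.5
Marker side s = 0.148 m; corners in marker frame (Z=0):
  M0 = (-0.0740, +0.0740, 0)
  M1 = (+0.0740, +0.0740, 0)
  M2 = (+0.0740, -0.0740, 0)
  M3 = (-0.0740, -0.0740, 0)
Detected image corners:
  c0 = (351.518473, 382.022207) px
  c1 = (458.390909, 406.250852) px
  c2 = (471.733457, 319.291646) px
  c3 = (358.699298, 297.449009) px
Planar DLT: solve 8×8 A·h = b for H (H[2,2]=1):
  H  [+626.49988 +75.56112 +408.80214]
  H  [+56.59643 +703.06945 +352.13045]
  H  [-0.28259 +0.35227 +1.00000]
B = K⁻¹H; ‖b₁‖=0.920624, ‖b₂‖=0.920624; λ = 2/(‖b₁‖+‖b₂‖) = 1.086220, sign → tz>0 ⇒ λ=+1.086220
r₁ = λ·B[:,0] = (+0.93464,+0.17953,-0.30695); r₂ = λ·B[:,1] = (-0.05152,+0.92246,+0.38264)
r₃ = r₁×r₂ = (+0.35185,-0.34182,+0.87141); SVD([r₁ r₂ r₃]) → R = UVᵀ:
  R  [+0.93464 -0.05152 +0.35185]
  R  [+0.17953 +0.92246 -0.34182]
  R  [-0.30695 +0.38264 +0.87141]
t = (+0.10635, +0.18318, +1.08622) m
tr R = 2.728510; θ = arccos((tr R − 1)/2) = 0.527128 rad = 30.202°
axis k = ((R−Rᵀ)₃₂, (R−Rᵀ)₁₃, (R−Rᵀ)₂₁) / (2 sinθ) = (+0.720066, +0.654801, +0.229654)
rvec = θ·k = (+0.379567, +0.345164, +0.121057)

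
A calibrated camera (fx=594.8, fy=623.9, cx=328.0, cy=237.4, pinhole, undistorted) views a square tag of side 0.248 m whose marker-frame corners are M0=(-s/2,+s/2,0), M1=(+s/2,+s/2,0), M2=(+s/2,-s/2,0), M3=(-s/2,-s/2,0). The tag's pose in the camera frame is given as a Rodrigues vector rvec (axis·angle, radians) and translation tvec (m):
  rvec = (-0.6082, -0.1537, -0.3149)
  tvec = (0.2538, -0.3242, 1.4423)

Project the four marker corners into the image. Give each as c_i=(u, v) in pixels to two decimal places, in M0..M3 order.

c0=(406.87, 145.80) c1=(502.44, 122.60) c2=(455.26, 54.56) c3=(366.43, 73.01)

Intrinsics K: fx=594.8, fy=623.9, cx=328.0, cy=237.4
Marker side s = 0.248 m; corners in marker frame (Z=0):
  M0 = (-0.1240, +0.1240, 0)
  M1 = (+0.1240, +0.1240, 0)
  M2 = (+0.1240, -0.1240, 0)
  M3 = (-0.1240, -0.1240, 0)
rvec = (-0.6082, -0.1537, -0.3149), |rvec| = θ = 0.70192 rad = 40.217°
Rodrigues: sinθ=0.64569, 1−cosθ=0.23640; R = I + sinθ·[k]× + (1−cosθ)·[k]×²:
    [+0.94109 +0.33452 -0.04949]
    [-0.24482 +0.77494 +0.58270]
    [+0.23328 -0.53625 +0.81118]
t = (0.2538, -0.3242, 1.4423) m
M0: Pc = R·M0+t = (+0.17859, -0.19775, +1.34688); u = 594.8·(+0.17859)/1.34688 + 328.0 = 406.8661, v = 623.9·(-0.19775)/1.34688 + 237.4 = 145.7983
M1: Pc = R·M1+t = (+0.41198, -0.25847, +1.40473); u = 594.8·(+0.41198)/1.40473 + 328.0 = 502.4413, v = 623.9·(-0.25847)/1.40473 + 237.4 = 122.6048
M2: Pc = R·M2+t = (+0.32901, -0.45065, +1.53772); u = 594.8·(+0.32901)/1.53772 + 328.0 = 455.2645, v = 623.9·(-0.45065)/1.53772 + 237.4 = 54.5578
M3: Pc = R·M3+t = (+0.09562, -0.38993, +1.47987); u = 594.8·(+0.09562)/1.47987 + 328.0 = 366.4340, v = 623.9·(-0.38993)/1.47987 + 237.4 = 73.0068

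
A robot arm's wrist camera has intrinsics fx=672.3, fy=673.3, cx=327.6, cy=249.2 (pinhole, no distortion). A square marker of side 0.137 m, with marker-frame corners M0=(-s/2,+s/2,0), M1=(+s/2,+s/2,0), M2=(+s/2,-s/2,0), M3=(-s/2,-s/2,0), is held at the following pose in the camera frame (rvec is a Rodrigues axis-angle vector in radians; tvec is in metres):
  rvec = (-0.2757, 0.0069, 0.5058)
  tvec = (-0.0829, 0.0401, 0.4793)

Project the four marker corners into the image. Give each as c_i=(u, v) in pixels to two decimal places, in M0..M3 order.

Intrinsics K: fx=672.3, fy=673.3, cx=327.6, cy=249.2
Marker side s = 0.137 m; corners in marker frame (Z=0):
  M0 = (-0.0685, +0.0685, 0)
  M1 = (+0.0685, +0.0685, 0)
  M2 = (+0.0685, -0.0685, 0)
  M3 = (-0.0685, -0.0685, 0)
rvec = (-0.2757, 0.0069, 0.5058), |rvec| = θ = 0.57610 rad = 33.008°
Rodrigues: sinθ=0.54476, 1−cosθ=0.16141; R = I + sinθ·[k]× + (1−cosθ)·[k]×²:
    [+0.87556 -0.47921 -0.06129]
    [+0.47736 +0.83862 +0.26240]
    [-0.07434 -0.25900 +0.96301]
t = (-0.0829, 0.0401, 0.4793) m
M0: Pc = R·M0+t = (-0.17570, +0.06485, +0.46665); u = 672.3·(-0.17570)/0.46665 + 327.6 = 74.4682, v = 673.3·(+0.06485)/0.46665 + 249.2 = 342.7625
M1: Pc = R·M1+t = (-0.05575, +0.13024, +0.45647); u = 672.3·(-0.05575)/0.45647 + 327.6 = 245.4894, v = 673.3·(+0.13024)/0.45647 + 249.2 = 441.3138
M2: Pc = R·M2+t = (+0.00990, +0.01535, +0.49195); u = 672.3·(+0.00990)/0.49195 + 327.6 = 341.1314, v = 673.3·(+0.01535)/0.49195 + 249.2 = 270.2137
M3: Pc = R·M3+t = (-0.11005, -0.05004, +0.50213); u = 672.3·(-0.11005)/0.50213 + 327.6 = 180.2556, v = 673.3·(-0.05004)/0.50213 + 249.2 = 182.0969

c0=(74.47, 342.76) c1=(245.49, 441.31) c2=(341.13, 270.21) c3=(180.26, 182.10)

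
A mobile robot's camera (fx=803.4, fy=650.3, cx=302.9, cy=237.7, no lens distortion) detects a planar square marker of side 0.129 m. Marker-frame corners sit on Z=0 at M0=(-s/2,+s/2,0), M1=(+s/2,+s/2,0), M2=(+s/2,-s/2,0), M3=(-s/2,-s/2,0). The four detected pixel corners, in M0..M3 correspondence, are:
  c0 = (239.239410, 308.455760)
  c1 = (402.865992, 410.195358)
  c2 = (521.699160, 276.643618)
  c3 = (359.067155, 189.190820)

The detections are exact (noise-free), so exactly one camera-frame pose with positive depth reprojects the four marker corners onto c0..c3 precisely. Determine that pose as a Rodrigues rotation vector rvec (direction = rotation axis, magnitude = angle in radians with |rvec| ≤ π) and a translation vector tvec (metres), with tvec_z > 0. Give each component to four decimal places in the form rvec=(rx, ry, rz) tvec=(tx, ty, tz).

Intrinsics K: fx=803.4, fy=650.3, cx=302.9, cy=237.7
Marker side s = 0.129 m; corners in marker frame (Z=0):
  M0 = (-0.0645, +0.0645, 0)
  M1 = (+0.0645, +0.0645, 0)
  M2 = (+0.0645, -0.0645, 0)
  M3 = (-0.0645, -0.0645, 0)
Detected image corners:
  c0 = (239.239410, 308.455760) px
  c1 = (402.865992, 410.195358) px
  c2 = (521.699160, 276.643618) px
  c3 = (359.067155, 189.190820) px
Planar DLT: solve 8×8 A·h = b for H (H[2,2]=1):
  H  [+1057.60059 -1094.48872 +379.57094]
  H  [+570.82264 +846.27909 +292.65087]
  H  [-0.54333 -0.44472 +1.00000]
B = K⁻¹H; ‖b₁‖=1.941142, ‖b₂‖=1.941142; λ = 2/(‖b₁‖+‖b₂‖) = 0.515161, sign → tz>0 ⇒ λ=+0.515161
r₁ = λ·B[:,0] = (+0.78369,+0.55451,-0.27990); r₂ = λ·B[:,1] = (-0.61544,+0.75415,-0.22910)
r₃ = r₁×r₂ = (+0.08405,+0.35181,+0.93229); SVD([r₁ r₂ r₃]) → R = UVᵀ:
  R  [+0.78369 -0.61544 +0.08405]
  R  [+0.55451 +0.75415 +0.35181]
  R  [-0.27990 -0.22910 +0.93229]
t = (+0.04916, +0.04353, +0.51516) m
tr R = 2.470136; θ = arccos((tr R − 1)/2) = 0.745029 rad = 42.687°
axis k = ((R−Rᵀ)₃₂, (R−Rᵀ)₁₃, (R−Rᵀ)₂₁) / (2 sinθ) = (-0.428402, +0.268407, +0.862803)
rvec = θ·k = (-0.319172, +0.199971, +0.642813)

rvec=(-0.3192, 0.2000, 0.6428) tvec=(0.0492, 0.0435, 0.5152)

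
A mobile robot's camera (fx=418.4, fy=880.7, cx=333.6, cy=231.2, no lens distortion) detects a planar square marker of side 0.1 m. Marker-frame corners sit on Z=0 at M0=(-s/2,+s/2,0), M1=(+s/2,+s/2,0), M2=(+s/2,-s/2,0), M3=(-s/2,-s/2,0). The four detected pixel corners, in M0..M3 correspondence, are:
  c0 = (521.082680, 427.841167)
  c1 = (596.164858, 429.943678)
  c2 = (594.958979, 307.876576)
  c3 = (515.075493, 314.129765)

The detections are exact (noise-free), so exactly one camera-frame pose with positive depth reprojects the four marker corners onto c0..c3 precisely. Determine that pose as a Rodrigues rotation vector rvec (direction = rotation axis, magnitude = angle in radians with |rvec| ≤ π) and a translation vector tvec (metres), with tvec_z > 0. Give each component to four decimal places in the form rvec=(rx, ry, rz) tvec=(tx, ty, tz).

Intrinsics K: fx=418.4, fy=880.7, cx=333.6, cy=231.2
Marker side s = 0.1 m; corners in marker frame (Z=0):
  M0 = (-0.0500, +0.0500, 0)
  M1 = (+0.0500, +0.0500, 0)
  M2 = (+0.0500, -0.0500, 0)
  M3 = (-0.0500, -0.0500, 0)
Detected image corners:
  c0 = (521.082680, 427.841167) px
  c1 = (596.164858, 429.943678) px
  c2 = (594.958979, 307.876576) px
  c3 = (515.075493, 314.129765) px
Planar DLT: solve 8×8 A·h = b for H (H[2,2]=1):
  H  [+385.77718 +400.01462 +555.52859]
  H  [-277.35407 +1418.68530 +371.90592]
  H  [-0.69730 +0.65212 +1.00000]
B = K⁻¹H; ‖b₁‖=1.639541, ‖b₂‖=1.639541; λ = 2/(‖b₁‖+‖b₂‖) = 0.609927, sign → tz>0 ⇒ λ=+0.609927
r₁ = λ·B[:,0] = (+0.90147,-0.08043,-0.42530); r₂ = λ·B[:,1] = (+0.26600,+0.87809,+0.39774)
r₃ = r₁×r₂ = (+0.34146,-0.47168,+0.81297); SVD([r₁ r₂ r₃]) → R = UVᵀ:
  R  [+0.90147 +0.26600 +0.34146]
  R  [-0.08043 +0.87809 -0.47168]
  R  [-0.42530 +0.39774 +0.81297]
t = (+0.32352, +0.09745, +0.60993) m
tr R = 2.592534; θ = arccos((tr R − 1)/2) = 0.649697 rad = 37.225°
axis k = ((R−Rᵀ)₃₂, (R−Rᵀ)₁₃, (R−Rᵀ)₂₁) / (2 sinθ) = (+0.718599, +0.633743, -0.286329)
rvec = θ·k = (+0.466872, +0.411741, -0.186027)

rvec=(0.4669, 0.4117, -0.1860) tvec=(0.3235, 0.0974, 0.6099)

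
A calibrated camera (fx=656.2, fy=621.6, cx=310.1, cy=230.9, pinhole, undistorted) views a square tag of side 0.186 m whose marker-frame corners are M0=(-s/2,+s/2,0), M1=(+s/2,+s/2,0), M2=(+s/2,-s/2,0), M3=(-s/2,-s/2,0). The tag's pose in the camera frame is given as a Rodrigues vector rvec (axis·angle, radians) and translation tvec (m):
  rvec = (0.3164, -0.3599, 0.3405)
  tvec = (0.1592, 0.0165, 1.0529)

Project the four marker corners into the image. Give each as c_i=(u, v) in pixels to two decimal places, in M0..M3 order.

c0=(336.81, 275.79) c1=(431.76, 300.50) c2=(479.90, 206.43) c3=(384.22, 173.71)

Intrinsics K: fx=656.2, fy=621.6, cx=310.1, cy=230.9
Marker side s = 0.186 m; corners in marker frame (Z=0):
  M0 = (-0.0930, +0.0930, 0)
  M1 = (+0.0930, +0.0930, 0)
  M2 = (+0.0930, -0.0930, 0)
  M3 = (-0.0930, -0.0930, 0)
rvec = (0.3164, -0.3599, 0.3405), |rvec| = θ = 0.58786 rad = 33.682°
Rodrigues: sinθ=0.55458, 1−cosθ=0.16787; R = I + sinθ·[k]× + (1−cosθ)·[k]×²:
    [+0.88076 -0.37654 -0.28719]
    [+0.26591 +0.89505 -0.35802]
    [+0.39186 +0.23896 +0.88845]
t = (0.1592, 0.0165, 1.0529) m
M0: Pc = R·M0+t = (+0.04227, +0.07501, +1.03868); u = 656.2·(+0.04227)/1.03868 + 310.1 = 336.8053, v = 621.6·(+0.07501)/1.03868 + 230.9 = 275.7900
M1: Pc = R·M1+t = (+0.20609, +0.12447, +1.11157); u = 656.2·(+0.20609)/1.11157 + 310.1 = 431.7642, v = 621.6·(+0.12447)/1.11157 + 230.9 = 300.5046
M2: Pc = R·M2+t = (+0.27613, -0.04201, +1.06712); u = 656.2·(+0.27613)/1.06712 + 310.1 = 479.8989, v = 621.6·(-0.04201)/1.06712 + 230.9 = 206.4290
M3: Pc = R·M3+t = (+0.11231, -0.09147, +0.99423); u = 656.2·(+0.11231)/0.99423 + 310.1 = 384.2236, v = 621.6·(-0.09147)/0.99423 + 230.9 = 173.7129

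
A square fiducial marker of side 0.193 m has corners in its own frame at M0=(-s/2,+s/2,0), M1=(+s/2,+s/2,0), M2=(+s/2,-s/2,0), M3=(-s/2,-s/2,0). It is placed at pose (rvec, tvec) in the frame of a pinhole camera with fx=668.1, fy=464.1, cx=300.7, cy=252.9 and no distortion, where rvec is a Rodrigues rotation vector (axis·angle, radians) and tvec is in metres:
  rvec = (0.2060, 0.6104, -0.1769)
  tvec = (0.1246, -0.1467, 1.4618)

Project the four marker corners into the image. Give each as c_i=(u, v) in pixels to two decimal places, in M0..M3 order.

Intrinsics K: fx=668.1, fy=464.1, cx=300.7, cy=252.9
Marker side s = 0.193 m; corners in marker frame (Z=0):
  M0 = (-0.0965, +0.0965, 0)
  M1 = (+0.0965, +0.0965, 0)
  M2 = (+0.0965, -0.0965, 0)
  M3 = (-0.0965, -0.0965, 0)
rvec = (0.2060, 0.6104, -0.1769), |rvec| = θ = 0.66807 rad = 38.278°
Rodrigues: sinθ=0.61947, 1−cosθ=0.21498; R = I + sinθ·[k]× + (1−cosθ)·[k]×²:
    [+0.80546 +0.22460 +0.54844]
    [-0.10346 +0.96449 -0.24303]
    [-0.58355 +0.13900 +0.80009]
t = (0.1246, -0.1467, 1.4618) m
M0: Pc = R·M0+t = (+0.06855, -0.04364, +1.53153); u = 668.1·(+0.06855)/1.53153 + 300.7 = 330.6024, v = 464.1·(-0.04364)/1.53153 + 252.9 = 239.6749
M1: Pc = R·M1+t = (+0.22400, -0.06361, +1.41890); u = 668.1·(+0.22400)/1.41890 + 300.7 = 406.1723, v = 464.1·(-0.06361)/1.41890 + 252.9 = 232.0937
M2: Pc = R·M2+t = (+0.18065, -0.24976, +1.39207); u = 668.1·(+0.18065)/1.39207 + 300.7 = 387.4011, v = 464.1·(-0.24976)/1.39207 + 252.9 = 169.6341
M3: Pc = R·M3+t = (+0.02520, -0.22979, +1.50470); u = 668.1·(+0.02520)/1.50470 + 300.7 = 311.8888, v = 464.1·(-0.22979)/1.50470 + 252.9 = 182.0254

c0=(330.60, 239.67) c1=(406.17, 232.09) c2=(387.40, 169.63) c3=(311.89, 182.03)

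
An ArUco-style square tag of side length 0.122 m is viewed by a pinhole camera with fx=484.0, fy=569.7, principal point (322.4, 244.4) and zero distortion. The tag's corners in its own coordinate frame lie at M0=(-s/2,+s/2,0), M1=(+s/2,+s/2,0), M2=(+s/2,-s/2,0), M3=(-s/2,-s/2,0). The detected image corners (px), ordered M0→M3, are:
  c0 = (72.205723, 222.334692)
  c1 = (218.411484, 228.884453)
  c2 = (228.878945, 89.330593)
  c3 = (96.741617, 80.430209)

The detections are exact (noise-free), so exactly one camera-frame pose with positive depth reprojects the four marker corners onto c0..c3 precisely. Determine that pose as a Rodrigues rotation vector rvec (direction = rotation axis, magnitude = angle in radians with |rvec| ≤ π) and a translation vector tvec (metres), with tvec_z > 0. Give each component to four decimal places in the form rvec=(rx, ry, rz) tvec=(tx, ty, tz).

Intrinsics K: fx=484.0, fy=569.7, cx=322.4, cy=244.4
Marker side s = 0.122 m; corners in marker frame (Z=0):
  M0 = (-0.0610, +0.0610, 0)
  M1 = (+0.0610, +0.0610, 0)
  M2 = (+0.0610, -0.0610, 0)
  M3 = (-0.0610, -0.0610, 0)
Detected image corners:
  c0 = (72.205723, 222.334692) px
  c1 = (218.411484, 228.884453) px
  c2 = (228.878945, 89.330593) px
  c3 = (96.741617, 80.430209) px
Planar DLT: solve 8×8 A·h = b for H (H[2,2]=1):
  H  [+1165.82325 -266.96066 +155.25849]
  H  [+91.91554 +1028.31464 +151.82897]
  H  [+0.18114 -0.80580 +1.00000]
B = K⁻¹H; ‖b₁‖=2.296745, ‖b₂‖=2.296745; λ = 2/(‖b₁‖+‖b₂‖) = 0.435399, sign → tz>0 ⇒ λ=+0.435399
r₁ = λ·B[:,0] = (+0.99622,+0.03641,+0.07887); r₂ = λ·B[:,1] = (-0.00645,+0.93641,-0.35085)
r₃ = r₁×r₂ = (-0.08663,+0.34901,+0.93311); SVD([r₁ r₂ r₃]) → R = UVᵀ:
  R  [+0.99622 -0.00645 -0.08663]
  R  [+0.03641 +0.93641 +0.34901]
  R  [+0.07887 -0.35085 +0.93311]
t = (-0.15036, -0.07075, +0.43540) m
tr R = 2.865737; θ = arccos((tr R − 1)/2) = 0.368500 rad = 21.114°
axis k = ((R−Rᵀ)₃₂, (R−Rᵀ)₁₃, (R−Rᵀ)₂₁) / (2 sinθ) = (-0.971436, -0.229722, +0.059495)
rvec = θ·k = (-0.357975, -0.084653, +0.021924)

rvec=(-0.3580, -0.0847, 0.0219) tvec=(-0.1504, -0.0707, 0.4354)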